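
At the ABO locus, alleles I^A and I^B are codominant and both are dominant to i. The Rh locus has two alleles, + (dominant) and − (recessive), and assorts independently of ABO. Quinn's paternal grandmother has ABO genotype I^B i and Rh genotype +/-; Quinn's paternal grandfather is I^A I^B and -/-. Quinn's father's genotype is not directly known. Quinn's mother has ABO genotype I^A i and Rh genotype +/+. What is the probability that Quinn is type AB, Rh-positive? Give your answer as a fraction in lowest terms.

Quinn's father's ABO genotype from I^B i × I^A I^B: 1/4 I^A I^B, 1/4 I^A i, 1/4 I^B I^B, 1/4 I^B i.
Crossing each possibility with the mother I^A i and summing P(type AB): 1/4·1/4 + 1/4·0 + 1/4·1/2 + 1/4·1/4 = 1/4.
Similarly for Rh via the father's Rh distribution: P(Rh+) = 1.
Independent loci: 1/4 × 1 = 1/4.

1/4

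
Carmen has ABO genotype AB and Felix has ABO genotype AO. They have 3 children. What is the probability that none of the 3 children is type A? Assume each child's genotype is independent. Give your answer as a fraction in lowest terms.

1/8

ABO cross AB × AO → 1/2 A, 1/4 B, 1/4 AB.
So P(type A) = 1/2 per child.
P(not type A) = 1/2 for one child; (1/2)^3 = 1/8.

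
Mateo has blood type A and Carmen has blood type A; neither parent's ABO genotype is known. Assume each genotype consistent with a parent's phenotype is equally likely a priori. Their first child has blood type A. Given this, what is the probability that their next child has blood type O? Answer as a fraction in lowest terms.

1/20

Possible genotypes: Mateo ∈ {AA, AO}; Carmen ∈ {AA, AO}.
Weight each parental genotype pair by prior × P(type-A child):
  AA × AA: posterior weight 4/15; P(next child type O) = 0.
  AA × AO: posterior weight 4/15; P(next child type O) = 0.
  AO × AA: posterior weight 4/15; P(next child type O) = 0.
  AO × AO: posterior weight 1/5; P(next child type O) = 1/4.
Weighted sum = 1/20.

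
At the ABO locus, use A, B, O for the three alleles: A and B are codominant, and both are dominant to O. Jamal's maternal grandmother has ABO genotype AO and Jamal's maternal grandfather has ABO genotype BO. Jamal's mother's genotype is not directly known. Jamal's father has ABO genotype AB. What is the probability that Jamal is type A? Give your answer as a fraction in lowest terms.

3/8

Jamal's mother's ABO genotype from AO × BO: 1/4 AB, 1/4 AO, 1/4 BO, 1/4 OO.
Crossing each possibility with the father AB and summing P(type A): 1/4·1/4 + 1/4·1/2 + 1/4·1/4 + 1/4·1/2 = 3/8.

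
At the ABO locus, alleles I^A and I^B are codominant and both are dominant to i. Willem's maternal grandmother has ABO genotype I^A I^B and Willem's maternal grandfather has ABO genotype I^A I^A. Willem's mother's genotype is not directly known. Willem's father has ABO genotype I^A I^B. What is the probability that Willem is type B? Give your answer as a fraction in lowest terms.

1/8

Willem's mother's ABO genotype from I^A I^B × I^A I^A: 1/2 I^A I^A, 1/2 I^A I^B.
Crossing each possibility with the father I^A I^B and summing P(type B): 1/2·0 + 1/2·1/4 = 1/8.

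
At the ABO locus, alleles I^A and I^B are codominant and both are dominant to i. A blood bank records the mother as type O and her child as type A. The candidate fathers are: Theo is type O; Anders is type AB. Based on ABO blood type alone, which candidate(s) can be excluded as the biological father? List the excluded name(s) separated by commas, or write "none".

A candidate is excluded only if no genotype consistent with his phenotype could produce a type A child with a type O mother.
Theo (type O): no genotype consistent with that phenotype can produce a type-A child with a type-O mother.

Theo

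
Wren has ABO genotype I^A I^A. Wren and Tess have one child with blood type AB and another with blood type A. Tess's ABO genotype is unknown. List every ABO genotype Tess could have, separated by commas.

For each candidate genotype of Tess, check whether crossing it with I^A I^A can produce every observed child phenotype.
  I^A I^A → possible child types {A} ✗
  I^A I^B → possible child types {A, AB} ✓
  I^A i → possible child types {A} ✗
  I^B I^B → possible child types {AB} ✗
  I^B i → possible child types {A, AB} ✓
  i i → possible child types {A} ✗

I^A I^B, I^B i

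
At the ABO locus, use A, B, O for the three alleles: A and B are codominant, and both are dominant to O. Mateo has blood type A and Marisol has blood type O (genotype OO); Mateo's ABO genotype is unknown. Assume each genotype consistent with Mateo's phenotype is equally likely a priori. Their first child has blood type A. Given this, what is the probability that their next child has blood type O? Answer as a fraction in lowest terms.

1/6

Possible genotypes: Mateo ∈ {AA, AO}; Marisol ∈ {OO}.
Weight each parental genotype pair by prior × P(type-A child):
  AA × OO: posterior weight 2/3; P(next child type O) = 0.
  AO × OO: posterior weight 1/3; P(next child type O) = 1/2.
Weighted sum = 1/6.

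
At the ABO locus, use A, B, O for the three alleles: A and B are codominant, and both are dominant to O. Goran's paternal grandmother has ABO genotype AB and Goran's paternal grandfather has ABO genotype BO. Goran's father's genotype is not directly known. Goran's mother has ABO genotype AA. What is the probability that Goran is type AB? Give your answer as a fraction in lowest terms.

1/2

Goran's father's ABO genotype from AB × BO: 1/4 AB, 1/4 AO, 1/4 BB, 1/4 BO.
Crossing each possibility with the mother AA and summing P(type AB): 1/4·1/2 + 1/4·0 + 1/4·1 + 1/4·1/2 = 1/2.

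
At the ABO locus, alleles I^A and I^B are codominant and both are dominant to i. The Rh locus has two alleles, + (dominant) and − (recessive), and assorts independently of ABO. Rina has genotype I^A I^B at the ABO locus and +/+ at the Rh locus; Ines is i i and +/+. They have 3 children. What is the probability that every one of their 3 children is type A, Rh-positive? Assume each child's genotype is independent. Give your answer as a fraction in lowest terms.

1/8

ABO cross I^A I^B × i i → 1/2 A, 1/2 B.
Rh cross +/+ × +/+ → 1 Rh+; so P(type A, Rh-positive) = 1/2 × 1 = 1/2 per child.
All 3 independent: (1/2)^3 = 1/8.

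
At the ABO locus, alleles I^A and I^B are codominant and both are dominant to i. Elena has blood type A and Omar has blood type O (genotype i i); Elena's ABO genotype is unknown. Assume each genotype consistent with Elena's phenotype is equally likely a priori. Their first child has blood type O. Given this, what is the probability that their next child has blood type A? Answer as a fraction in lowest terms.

Possible genotypes: Elena ∈ {I^A I^A, I^A i}; Omar ∈ {i i}.
Weight each parental genotype pair by prior × P(type-O child):
  I^A i × i i: posterior weight 1; P(next child type A) = 1/2.
Weighted sum = 1/2.

1/2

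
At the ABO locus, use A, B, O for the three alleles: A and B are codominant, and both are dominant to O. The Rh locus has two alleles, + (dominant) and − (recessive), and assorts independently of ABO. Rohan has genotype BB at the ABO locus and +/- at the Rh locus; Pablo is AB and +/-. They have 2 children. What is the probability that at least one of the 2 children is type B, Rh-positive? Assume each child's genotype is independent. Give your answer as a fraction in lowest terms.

39/64

ABO cross BB × AB → 1/2 B, 1/2 AB.
Rh cross +/- × +/- → 3/4 Rh+, 1/4 Rh-; so P(type B, Rh-positive) = 1/2 × 3/4 = 3/8 per child.
P(none) = (5/8)^2 = 25/64; P(at least one) = 1 − 25/64 = 39/64.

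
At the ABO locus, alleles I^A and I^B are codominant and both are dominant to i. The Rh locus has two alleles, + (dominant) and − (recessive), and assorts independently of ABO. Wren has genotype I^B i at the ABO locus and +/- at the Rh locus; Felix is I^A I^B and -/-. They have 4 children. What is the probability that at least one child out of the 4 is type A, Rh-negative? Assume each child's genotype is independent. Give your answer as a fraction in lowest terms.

ABO cross I^B i × I^A I^B → 1/4 A, 1/2 B, 1/4 AB.
Rh cross +/- × -/- → 1/2 Rh+, 1/2 Rh-; so P(type A, Rh-negative) = 1/4 × 1/2 = 1/8 per child.
P(none) = (7/8)^4 = 2401/4096; P(at least one) = 1 − 2401/4096 = 1695/4096.

1695/4096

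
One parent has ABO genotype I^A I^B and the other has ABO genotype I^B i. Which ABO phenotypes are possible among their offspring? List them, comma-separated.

Gametes from I^A I^B × I^B i give offspring ABO genotypes I^A I^B, I^A i, I^B I^B, I^B i, i.e. phenotypes A, B, AB.

A, B, AB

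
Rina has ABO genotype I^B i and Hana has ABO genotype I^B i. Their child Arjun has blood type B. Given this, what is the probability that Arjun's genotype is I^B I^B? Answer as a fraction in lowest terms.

1/3

Cross I^B i × I^B i → 1/4 I^B I^B, 1/2 I^B i, 1/4 i i.
Type-B genotypes among offspring: I^B I^B (1/4), I^B i (1/2); total 3/4.
P(I^B I^B | type B) = (1/4) / (3/4) = 1/3.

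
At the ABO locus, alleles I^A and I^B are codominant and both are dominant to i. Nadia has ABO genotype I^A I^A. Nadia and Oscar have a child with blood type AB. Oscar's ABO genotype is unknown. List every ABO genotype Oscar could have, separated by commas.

I^A I^B, I^B I^B, I^B i

For each candidate genotype of Oscar, check whether crossing it with I^A I^A can produce every observed child phenotype.
  I^A I^A → possible child types {A} ✗
  I^A I^B → possible child types {A, AB} ✓
  I^A i → possible child types {A} ✗
  I^B I^B → possible child types {AB} ✓
  I^B i → possible child types {A, AB} ✓
  i i → possible child types {A} ✗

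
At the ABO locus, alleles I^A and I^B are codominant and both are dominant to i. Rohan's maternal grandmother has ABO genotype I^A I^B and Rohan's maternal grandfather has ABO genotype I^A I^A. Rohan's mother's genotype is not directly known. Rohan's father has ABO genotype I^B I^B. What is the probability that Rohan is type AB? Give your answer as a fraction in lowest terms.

Rohan's mother's ABO genotype from I^A I^B × I^A I^A: 1/2 I^A I^A, 1/2 I^A I^B.
Crossing each possibility with the father I^B I^B and summing P(type AB): 1/2·1 + 1/2·1/2 = 3/4.

3/4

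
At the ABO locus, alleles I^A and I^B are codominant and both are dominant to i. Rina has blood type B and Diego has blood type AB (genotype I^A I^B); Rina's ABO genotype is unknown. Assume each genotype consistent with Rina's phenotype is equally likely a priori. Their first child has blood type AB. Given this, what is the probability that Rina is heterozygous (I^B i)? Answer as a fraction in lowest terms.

1/3

Possible genotypes: Rina ∈ {I^B I^B, I^B i}; Diego ∈ {I^A I^B}.
Weight each parental genotype pair by prior × P(type-AB child):
  I^B I^B × I^A I^B: posterior weight 2/3.
  I^B i × I^A I^B: posterior weight 1/3.
Sum the posterior weight over pairs where Rina is I^B i: 1/3.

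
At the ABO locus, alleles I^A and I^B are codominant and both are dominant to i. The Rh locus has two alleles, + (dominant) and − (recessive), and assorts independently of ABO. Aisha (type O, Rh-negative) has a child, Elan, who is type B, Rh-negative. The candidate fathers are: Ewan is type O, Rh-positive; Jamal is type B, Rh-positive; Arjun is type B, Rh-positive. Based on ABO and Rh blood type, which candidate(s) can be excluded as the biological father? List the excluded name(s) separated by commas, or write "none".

Ewan

A candidate is excluded only if no genotype consistent with his phenotype could produce a type B, Rh-negative child with a type O, Rh-negative mother.
Ewan (type O, Rh+): no genotype consistent with that phenotype can produce a type-B Rh- child with a type-O mother.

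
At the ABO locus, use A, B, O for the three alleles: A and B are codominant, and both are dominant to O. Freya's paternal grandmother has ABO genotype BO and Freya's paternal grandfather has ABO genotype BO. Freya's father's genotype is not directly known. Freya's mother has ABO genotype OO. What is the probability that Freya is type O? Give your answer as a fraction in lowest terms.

1/2

Freya's father's ABO genotype from BO × BO: 1/4 BB, 1/2 BO, 1/4 OO.
Crossing each possibility with the mother OO and summing P(type O): 1/4·0 + 1/2·1/2 + 1/4·1 = 1/2.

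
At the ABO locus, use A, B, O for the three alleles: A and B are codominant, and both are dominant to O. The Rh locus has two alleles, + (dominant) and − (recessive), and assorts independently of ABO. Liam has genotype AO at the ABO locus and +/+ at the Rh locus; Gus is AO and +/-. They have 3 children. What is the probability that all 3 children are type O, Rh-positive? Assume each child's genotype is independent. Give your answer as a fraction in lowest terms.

ABO cross AO × AO → 1/4 O, 3/4 A.
Rh cross +/+ × +/- → 1 Rh+; so P(type O, Rh-positive) = 1/4 × 1 = 1/4 per child.
All 3 independent: (1/4)^3 = 1/64.

1/64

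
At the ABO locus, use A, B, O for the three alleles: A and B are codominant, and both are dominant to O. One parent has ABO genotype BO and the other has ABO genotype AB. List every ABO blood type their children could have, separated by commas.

A, B, AB

Gametes from BO × AB give offspring ABO genotypes AB, AO, BB, BO, i.e. phenotypes A, B, AB.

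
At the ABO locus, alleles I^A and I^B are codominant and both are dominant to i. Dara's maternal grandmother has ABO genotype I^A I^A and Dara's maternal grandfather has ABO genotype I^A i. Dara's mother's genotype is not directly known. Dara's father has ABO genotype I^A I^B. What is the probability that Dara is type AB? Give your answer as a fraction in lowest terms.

3/8

Dara's mother's ABO genotype from I^A I^A × I^A i: 1/2 I^A I^A, 1/2 I^A i.
Crossing each possibility with the father I^A I^B and summing P(type AB): 1/2·1/2 + 1/2·1/4 = 3/8.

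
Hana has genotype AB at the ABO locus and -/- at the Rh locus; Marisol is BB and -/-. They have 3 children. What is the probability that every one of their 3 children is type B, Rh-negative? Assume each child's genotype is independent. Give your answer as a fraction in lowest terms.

ABO cross AB × BB → 1/2 B, 1/2 AB.
Rh cross -/- × -/- → 1 Rh-; so P(type B, Rh-negative) = 1/2 × 1 = 1/2 per child.
All 3 independent: (1/2)^3 = 1/8.

1/8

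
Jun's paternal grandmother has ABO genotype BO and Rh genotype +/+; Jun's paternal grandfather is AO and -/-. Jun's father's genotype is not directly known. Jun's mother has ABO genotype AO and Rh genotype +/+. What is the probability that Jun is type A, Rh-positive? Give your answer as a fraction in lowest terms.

Jun's father's ABO genotype from BO × AO: 1/4 AB, 1/4 AO, 1/4 BO, 1/4 OO.
Crossing each possibility with the mother AO and summing P(type A): 1/4·1/2 + 1/4·3/4 + 1/4·1/4 + 1/4·1/2 = 1/2.
Similarly for Rh via the father's Rh distribution: P(Rh+) = 1.
Independent loci: 1/2 × 1 = 1/2.

1/2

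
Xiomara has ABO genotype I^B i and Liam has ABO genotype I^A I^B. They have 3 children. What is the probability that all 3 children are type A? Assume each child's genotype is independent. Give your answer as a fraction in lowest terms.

ABO cross I^B i × I^A I^B → 1/4 A, 1/2 B, 1/4 AB.
So P(type A) = 1/4 per child.
All 3 independent: (1/4)^3 = 1/64.

1/64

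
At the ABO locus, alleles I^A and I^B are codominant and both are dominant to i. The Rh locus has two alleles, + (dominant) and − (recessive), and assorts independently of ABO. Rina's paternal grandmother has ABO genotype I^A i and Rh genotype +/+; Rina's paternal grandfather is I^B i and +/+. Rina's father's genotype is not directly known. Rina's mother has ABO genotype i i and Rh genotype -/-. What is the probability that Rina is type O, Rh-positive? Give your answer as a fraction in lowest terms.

1/2

Rina's father's ABO genotype from I^A i × I^B i: 1/4 I^A I^B, 1/4 I^A i, 1/4 I^B i, 1/4 i i.
Crossing each possibility with the mother i i and summing P(type O): 1/4·0 + 1/4·1/2 + 1/4·1/2 + 1/4·1 = 1/2.
Similarly for Rh via the father's Rh distribution: P(Rh+) = 1.
Independent loci: 1/2 × 1 = 1/2.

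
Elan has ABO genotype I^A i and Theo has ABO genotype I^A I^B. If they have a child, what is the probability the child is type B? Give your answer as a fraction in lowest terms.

ABO cross I^A i × I^A I^B → offspring phenotypes: 1/2 A, 1/4 B, 1/4 AB.
So P(type B) = 1/4.

1/4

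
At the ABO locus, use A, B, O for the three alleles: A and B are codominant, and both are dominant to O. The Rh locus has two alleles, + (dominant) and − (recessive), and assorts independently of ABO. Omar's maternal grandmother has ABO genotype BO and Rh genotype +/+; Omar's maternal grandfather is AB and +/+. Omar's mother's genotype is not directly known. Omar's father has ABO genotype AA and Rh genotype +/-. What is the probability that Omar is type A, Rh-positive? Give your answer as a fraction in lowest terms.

1/2

Omar's mother's ABO genotype from BO × AB: 1/4 AB, 1/4 AO, 1/4 BB, 1/4 BO.
Crossing each possibility with the father AA and summing P(type A): 1/4·1/2 + 1/4·1 + 1/4·0 + 1/4·1/2 = 1/2.
Similarly for Rh via the mother's Rh distribution: P(Rh+) = 1.
Independent loci: 1/2 × 1 = 1/2.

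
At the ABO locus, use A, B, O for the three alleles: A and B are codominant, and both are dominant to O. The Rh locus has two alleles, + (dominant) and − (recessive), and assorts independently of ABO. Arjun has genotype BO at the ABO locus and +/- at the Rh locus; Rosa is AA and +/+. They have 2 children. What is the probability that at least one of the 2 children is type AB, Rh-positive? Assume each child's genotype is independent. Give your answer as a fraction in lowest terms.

3/4

ABO cross BO × AA → 1/2 A, 1/2 AB.
Rh cross +/- × +/+ → 1 Rh+; so P(type AB, Rh-positive) = 1/2 × 1 = 1/2 per child.
P(none) = (1/2)^2 = 1/4; P(at least one) = 1 − 1/4 = 3/4.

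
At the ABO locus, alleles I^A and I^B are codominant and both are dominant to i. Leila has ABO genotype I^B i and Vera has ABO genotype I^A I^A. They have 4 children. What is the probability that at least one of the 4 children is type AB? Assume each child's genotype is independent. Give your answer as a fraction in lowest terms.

15/16

ABO cross I^B i × I^A I^A → 1/2 A, 1/2 AB.
So P(type AB) = 1/2 per child.
P(none) = (1/2)^4 = 1/16; P(at least one) = 1 − 1/16 = 15/16.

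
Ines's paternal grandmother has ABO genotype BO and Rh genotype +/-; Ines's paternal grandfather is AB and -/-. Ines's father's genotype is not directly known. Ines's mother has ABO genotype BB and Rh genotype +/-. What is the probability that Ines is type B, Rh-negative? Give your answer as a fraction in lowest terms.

9/32

Ines's father's ABO genotype from BO × AB: 1/4 AB, 1/4 AO, 1/4 BB, 1/4 BO.
Crossing each possibility with the mother BB and summing P(type B): 1/4·1/2 + 1/4·1/2 + 1/4·1 + 1/4·1 = 3/4.
Similarly for Rh via the father's Rh distribution: P(Rh-) = 3/8.
Independent loci: 3/4 × 3/8 = 9/32.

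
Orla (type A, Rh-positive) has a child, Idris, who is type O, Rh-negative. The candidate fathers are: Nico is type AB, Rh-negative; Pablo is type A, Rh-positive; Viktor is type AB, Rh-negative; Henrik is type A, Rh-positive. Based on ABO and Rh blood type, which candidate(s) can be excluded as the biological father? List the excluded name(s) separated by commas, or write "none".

A candidate is excluded only if no genotype consistent with his phenotype could produce a type O, Rh-negative child with a type A, Rh-positive mother.
Nico (type AB, Rh-): no genotype consistent with that phenotype can produce a type-O Rh- child with a type-A mother.
Viktor (type AB, Rh-): no genotype consistent with that phenotype can produce a type-O Rh- child with a type-A mother.

Nico, Viktor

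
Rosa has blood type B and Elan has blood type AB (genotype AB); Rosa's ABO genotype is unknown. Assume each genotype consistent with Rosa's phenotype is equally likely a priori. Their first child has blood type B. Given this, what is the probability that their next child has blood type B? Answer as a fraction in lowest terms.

1/2

Possible genotypes: Rosa ∈ {BB, BO}; Elan ∈ {AB}.
Weight each parental genotype pair by prior × P(type-B child):
  BB × AB: posterior weight 1/2; P(next child type B) = 1/2.
  BO × AB: posterior weight 1/2; P(next child type B) = 1/2.
Weighted sum = 1/2.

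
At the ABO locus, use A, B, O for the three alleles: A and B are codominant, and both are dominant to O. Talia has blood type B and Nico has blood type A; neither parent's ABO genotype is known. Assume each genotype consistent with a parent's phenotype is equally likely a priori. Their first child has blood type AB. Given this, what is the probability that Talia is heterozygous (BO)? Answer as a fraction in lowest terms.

Possible genotypes: Talia ∈ {BB, BO}; Nico ∈ {AA, AO}.
Weight each parental genotype pair by prior × P(type-AB child):
  BB × AA: posterior weight 4/9.
  BB × AO: posterior weight 2/9.
  BO × AA: posterior weight 2/9.
  BO × AO: posterior weight 1/9.
Sum the posterior weight over pairs where Talia is BO: 1/3.

1/3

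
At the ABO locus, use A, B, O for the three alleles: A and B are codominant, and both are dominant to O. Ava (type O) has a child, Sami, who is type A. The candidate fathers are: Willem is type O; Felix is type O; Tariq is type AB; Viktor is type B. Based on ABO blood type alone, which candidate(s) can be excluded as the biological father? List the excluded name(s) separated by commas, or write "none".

A candidate is excluded only if no genotype consistent with his phenotype could produce a type A child with a type O mother.
Willem (type O): no genotype consistent with that phenotype can produce a type-A child with a type-O mother.
Felix (type O): no genotype consistent with that phenotype can produce a type-A child with a type-O mother.
Viktor (type B): no genotype consistent with that phenotype can produce a type-A child with a type-O mother.

Willem, Felix, Viktor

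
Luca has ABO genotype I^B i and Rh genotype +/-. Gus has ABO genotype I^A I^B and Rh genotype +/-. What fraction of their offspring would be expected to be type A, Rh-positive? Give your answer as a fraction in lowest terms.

3/16

ABO cross I^B i × I^A I^B → offspring phenotypes: 1/4 A, 1/2 B, 1/4 AB.
Rh cross +/- × +/- → 3/4 Rh+, 1/4 Rh-.
Independent loci: P(type A, Rh-positive) = 1/4 × 3/4 = 3/16.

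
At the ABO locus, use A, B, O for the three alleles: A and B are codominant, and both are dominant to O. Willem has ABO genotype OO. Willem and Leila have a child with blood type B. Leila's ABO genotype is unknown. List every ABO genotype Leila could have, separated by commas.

For each candidate genotype of Leila, check whether crossing it with OO can produce every observed child phenotype.
  AA → possible child types {A} ✗
  AB → possible child types {A, B} ✓
  AO → possible child types {O, A} ✗
  BB → possible child types {B} ✓
  BO → possible child types {O, B} ✓
  OO → possible child types {O} ✗

AB, BB, BO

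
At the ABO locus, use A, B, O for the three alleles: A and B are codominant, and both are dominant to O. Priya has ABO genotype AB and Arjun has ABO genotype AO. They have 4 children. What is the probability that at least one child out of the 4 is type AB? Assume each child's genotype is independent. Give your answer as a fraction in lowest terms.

ABO cross AB × AO → 1/2 A, 1/4 B, 1/4 AB.
So P(type AB) = 1/4 per child.
P(none) = (3/4)^4 = 81/256; P(at least one) = 1 − 81/256 = 175/256.

175/256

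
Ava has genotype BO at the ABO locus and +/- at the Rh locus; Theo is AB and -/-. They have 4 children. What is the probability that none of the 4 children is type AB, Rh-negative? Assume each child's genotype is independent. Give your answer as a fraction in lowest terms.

2401/4096

ABO cross BO × AB → 1/4 A, 1/2 B, 1/4 AB.
Rh cross +/- × -/- → 1/2 Rh+, 1/2 Rh-; so P(type AB, Rh-negative) = 1/4 × 1/2 = 1/8 per child.
P(not type AB, Rh-negative) = 7/8 for one child; (7/8)^4 = 2401/4096.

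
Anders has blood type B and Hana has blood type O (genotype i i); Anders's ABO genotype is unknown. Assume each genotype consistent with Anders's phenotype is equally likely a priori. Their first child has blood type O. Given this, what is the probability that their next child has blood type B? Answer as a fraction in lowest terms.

1/2

Possible genotypes: Anders ∈ {I^B I^B, I^B i}; Hana ∈ {i i}.
Weight each parental genotype pair by prior × P(type-O child):
  I^B i × i i: posterior weight 1; P(next child type B) = 1/2.
Weighted sum = 1/2.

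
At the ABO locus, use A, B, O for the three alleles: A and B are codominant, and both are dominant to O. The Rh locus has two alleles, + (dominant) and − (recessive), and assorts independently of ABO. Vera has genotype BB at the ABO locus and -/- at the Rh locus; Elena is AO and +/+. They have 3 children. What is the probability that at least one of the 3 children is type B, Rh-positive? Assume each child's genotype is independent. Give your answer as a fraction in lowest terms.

7/8

ABO cross BB × AO → 1/2 B, 1/2 AB.
Rh cross -/- × +/+ → 1 Rh+; so P(type B, Rh-positive) = 1/2 × 1 = 1/2 per child.
P(none) = (1/2)^3 = 1/8; P(at least one) = 1 − 1/8 = 7/8.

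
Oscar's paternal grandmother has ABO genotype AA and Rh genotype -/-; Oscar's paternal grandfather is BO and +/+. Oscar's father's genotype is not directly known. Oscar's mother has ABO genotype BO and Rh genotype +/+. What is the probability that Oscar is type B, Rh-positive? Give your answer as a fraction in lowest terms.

Oscar's father's ABO genotype from AA × BO: 1/2 AB, 1/2 AO.
Crossing each possibility with the mother BO and summing P(type B): 1/2·1/2 + 1/2·1/4 = 3/8.
Similarly for Rh via the father's Rh distribution: P(Rh+) = 1.
Independent loci: 3/8 × 1 = 3/8.

3/8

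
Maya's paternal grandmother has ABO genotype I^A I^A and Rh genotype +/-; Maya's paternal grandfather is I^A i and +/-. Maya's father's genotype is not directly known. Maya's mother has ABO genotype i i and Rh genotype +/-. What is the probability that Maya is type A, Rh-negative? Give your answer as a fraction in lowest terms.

3/16

Maya's father's ABO genotype from I^A I^A × I^A i: 1/2 I^A I^A, 1/2 I^A i.
Crossing each possibility with the mother i i and summing P(type A): 1/2·1 + 1/2·1/2 = 3/4.
Similarly for Rh via the father's Rh distribution: P(Rh-) = 1/4.
Independent loci: 3/4 × 1/4 = 3/16.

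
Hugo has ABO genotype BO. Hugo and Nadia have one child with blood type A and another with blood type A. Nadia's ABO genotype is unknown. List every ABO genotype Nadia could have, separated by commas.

AA, AB, AO

For each candidate genotype of Nadia, check whether crossing it with BO can produce every observed child phenotype.
  AA → possible child types {A, AB} ✓
  AB → possible child types {A, B, AB} ✓
  AO → possible child types {O, A, B, AB} ✓
  BB → possible child types {B} ✗
  BO → possible child types {O, B} ✗
  OO → possible child types {O, B} ✗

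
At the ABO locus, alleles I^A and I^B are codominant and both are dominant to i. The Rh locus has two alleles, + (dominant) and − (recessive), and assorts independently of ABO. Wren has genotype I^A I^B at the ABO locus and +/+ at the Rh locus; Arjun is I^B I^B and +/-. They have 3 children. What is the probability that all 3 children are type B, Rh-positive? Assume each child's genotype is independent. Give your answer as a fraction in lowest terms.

ABO cross I^A I^B × I^B I^B → 1/2 B, 1/2 AB.
Rh cross +/+ × +/- → 1 Rh+; so P(type B, Rh-positive) = 1/2 × 1 = 1/2 per child.
All 3 independent: (1/2)^3 = 1/8.

1/8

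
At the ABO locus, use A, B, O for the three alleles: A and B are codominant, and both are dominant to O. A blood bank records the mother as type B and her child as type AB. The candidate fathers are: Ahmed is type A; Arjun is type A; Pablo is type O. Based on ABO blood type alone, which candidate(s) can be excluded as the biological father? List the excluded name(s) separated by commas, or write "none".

Pablo

A candidate is excluded only if no genotype consistent with his phenotype could produce a type AB child with a type B mother.
Pablo (type O): no genotype consistent with that phenotype can produce a type-AB child with a type-B mother.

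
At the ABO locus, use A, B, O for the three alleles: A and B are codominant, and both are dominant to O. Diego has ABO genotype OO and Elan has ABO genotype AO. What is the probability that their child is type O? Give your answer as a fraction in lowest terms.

ABO cross OO × AO → offspring phenotypes: 1/2 O, 1/2 A.
So P(type O) = 1/2.

1/2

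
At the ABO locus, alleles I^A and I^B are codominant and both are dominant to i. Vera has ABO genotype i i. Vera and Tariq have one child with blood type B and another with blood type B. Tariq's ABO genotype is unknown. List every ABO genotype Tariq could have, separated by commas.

For each candidate genotype of Tariq, check whether crossing it with i i can produce every observed child phenotype.
  I^A I^A → possible child types {A} ✗
  I^A I^B → possible child types {A, B} ✓
  I^A i → possible child types {O, A} ✗
  I^B I^B → possible child types {B} ✓
  I^B i → possible child types {O, B} ✓
  i i → possible child types {O} ✗

I^A I^B, I^B I^B, I^B i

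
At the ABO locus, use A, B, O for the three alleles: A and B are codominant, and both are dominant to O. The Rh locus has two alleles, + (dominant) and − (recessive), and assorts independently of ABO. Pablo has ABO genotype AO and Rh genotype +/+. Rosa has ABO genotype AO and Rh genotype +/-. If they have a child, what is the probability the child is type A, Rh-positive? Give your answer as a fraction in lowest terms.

ABO cross AO × AO → offspring phenotypes: 1/4 O, 3/4 A.
Rh cross +/+ × +/- → 1 Rh+.
Independent loci: P(type A, Rh-positive) = 3/4 × 1 = 3/4.

3/4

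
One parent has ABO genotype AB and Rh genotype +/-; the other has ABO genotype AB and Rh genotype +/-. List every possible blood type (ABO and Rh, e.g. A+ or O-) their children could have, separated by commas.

Gametes from AB × AB give offspring ABO genotypes AA, AB, BB, i.e. phenotypes A, B, AB.
Rh cross +/- × +/- → phenotypes Rh+, Rh-.
Combining independently: A+, A-, B+, B-, AB+, AB-.

A+, A-, B+, B-, AB+, AB-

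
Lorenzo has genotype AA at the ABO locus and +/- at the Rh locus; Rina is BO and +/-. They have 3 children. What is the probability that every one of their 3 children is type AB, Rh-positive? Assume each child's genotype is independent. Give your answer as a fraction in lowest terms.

27/512

ABO cross AA × BO → 1/2 A, 1/2 AB.
Rh cross +/- × +/- → 3/4 Rh+, 1/4 Rh-; so P(type AB, Rh-positive) = 1/2 × 3/4 = 3/8 per child.
All 3 independent: (3/8)^3 = 27/512.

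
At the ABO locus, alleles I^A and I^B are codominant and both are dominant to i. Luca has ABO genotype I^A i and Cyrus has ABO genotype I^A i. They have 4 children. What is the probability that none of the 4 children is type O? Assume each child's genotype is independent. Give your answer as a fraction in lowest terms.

81/256

ABO cross I^A i × I^A i → 1/4 O, 3/4 A.
So P(type O) = 1/4 per child.
P(not type O) = 3/4 for one child; (3/4)^4 = 81/256.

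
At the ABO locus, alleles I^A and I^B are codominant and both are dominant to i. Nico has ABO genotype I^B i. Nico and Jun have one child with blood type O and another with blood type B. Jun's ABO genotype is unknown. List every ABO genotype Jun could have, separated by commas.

I^A i, I^B i, i i

For each candidate genotype of Jun, check whether crossing it with I^B i can produce every observed child phenotype.
  I^A I^A → possible child types {A, AB} ✗
  I^A I^B → possible child types {A, B, AB} ✗
  I^A i → possible child types {O, A, B, AB} ✓
  I^B I^B → possible child types {B} ✗
  I^B i → possible child types {O, B} ✓
  i i → possible child types {O, B} ✓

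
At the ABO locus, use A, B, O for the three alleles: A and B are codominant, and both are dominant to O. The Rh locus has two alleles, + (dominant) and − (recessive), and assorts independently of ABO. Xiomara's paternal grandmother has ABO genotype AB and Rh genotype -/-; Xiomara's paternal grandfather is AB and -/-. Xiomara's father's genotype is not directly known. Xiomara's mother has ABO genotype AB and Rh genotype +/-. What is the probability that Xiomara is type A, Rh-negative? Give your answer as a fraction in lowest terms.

Xiomara's father's ABO genotype from AB × AB: 1/4 AA, 1/2 AB, 1/4 BB.
Crossing each possibility with the mother AB and summing P(type A): 1/4·1/2 + 1/2·1/4 + 1/4·0 = 1/4.
Similarly for Rh via the father's Rh distribution: P(Rh-) = 1/2.
Independent loci: 1/4 × 1/2 = 1/8.

1/8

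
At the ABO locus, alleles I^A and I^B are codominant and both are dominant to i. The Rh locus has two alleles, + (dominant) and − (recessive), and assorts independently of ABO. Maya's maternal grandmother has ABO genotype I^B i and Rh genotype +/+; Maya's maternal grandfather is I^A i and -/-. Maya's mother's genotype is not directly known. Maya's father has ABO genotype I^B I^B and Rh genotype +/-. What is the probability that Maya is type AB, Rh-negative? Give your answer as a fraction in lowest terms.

Maya's mother's ABO genotype from I^B i × I^A i: 1/4 I^A I^B, 1/4 I^A i, 1/4 I^B i, 1/4 i i.
Crossing each possibility with the father I^B I^B and summing P(type AB): 1/4·1/2 + 1/4·1/2 + 1/4·0 + 1/4·0 = 1/4.
Similarly for Rh via the mother's Rh distribution: P(Rh-) = 1/4.
Independent loci: 1/4 × 1/4 = 1/16.

1/16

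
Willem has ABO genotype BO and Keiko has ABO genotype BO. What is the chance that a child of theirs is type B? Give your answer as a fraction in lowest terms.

ABO cross BO × BO → offspring phenotypes: 1/4 O, 3/4 B.
So P(type B) = 3/4.

3/4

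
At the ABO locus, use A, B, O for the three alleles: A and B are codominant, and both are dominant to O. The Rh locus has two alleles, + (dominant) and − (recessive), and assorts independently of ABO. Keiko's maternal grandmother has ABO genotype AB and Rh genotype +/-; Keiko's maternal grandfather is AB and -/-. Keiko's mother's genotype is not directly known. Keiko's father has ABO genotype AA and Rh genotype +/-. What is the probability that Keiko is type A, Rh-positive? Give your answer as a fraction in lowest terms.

5/16

Keiko's mother's ABO genotype from AB × AB: 1/4 AA, 1/2 AB, 1/4 BB.
Crossing each possibility with the father AA and summing P(type A): 1/4·1 + 1/2·1/2 + 1/4·0 = 1/2.
Similarly for Rh via the mother's Rh distribution: P(Rh+) = 5/8.
Independent loci: 1/2 × 5/8 = 5/16.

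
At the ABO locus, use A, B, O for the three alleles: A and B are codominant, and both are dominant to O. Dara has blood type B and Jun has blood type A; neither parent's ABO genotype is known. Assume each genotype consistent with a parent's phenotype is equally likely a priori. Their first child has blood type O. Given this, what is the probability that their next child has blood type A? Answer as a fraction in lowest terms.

Possible genotypes: Dara ∈ {BB, BO}; Jun ∈ {AA, AO}.
Weight each parental genotype pair by prior × P(type-O child):
  BO × AO: posterior weight 1; P(next child type A) = 1/4.
Weighted sum = 1/4.

1/4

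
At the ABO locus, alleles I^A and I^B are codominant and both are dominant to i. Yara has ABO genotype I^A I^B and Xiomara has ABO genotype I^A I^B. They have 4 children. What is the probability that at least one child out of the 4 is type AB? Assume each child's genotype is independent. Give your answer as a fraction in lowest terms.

15/16

ABO cross I^A I^B × I^A I^B → 1/4 A, 1/4 B, 1/2 AB.
So P(type AB) = 1/2 per child.
P(none) = (1/2)^4 = 1/16; P(at least one) = 1 − 1/16 = 15/16.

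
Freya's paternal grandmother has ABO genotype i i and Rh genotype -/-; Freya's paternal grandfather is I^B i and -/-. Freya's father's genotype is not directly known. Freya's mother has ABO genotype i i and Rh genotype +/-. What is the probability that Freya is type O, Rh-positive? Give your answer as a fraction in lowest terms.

3/8

Freya's father's ABO genotype from i i × I^B i: 1/2 I^B i, 1/2 i i.
Crossing each possibility with the mother i i and summing P(type O): 1/2·1/2 + 1/2·1 = 3/4.
Similarly for Rh via the father's Rh distribution: P(Rh+) = 1/2.
Independent loci: 3/4 × 1/2 = 3/8.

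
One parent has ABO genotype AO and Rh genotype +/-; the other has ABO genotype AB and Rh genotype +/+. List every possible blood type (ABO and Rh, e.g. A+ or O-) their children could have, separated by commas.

Gametes from AO × AB give offspring ABO genotypes AA, AB, AO, BO, i.e. phenotypes A, B, AB.
Rh cross +/- × +/+ → phenotypes Rh+.
Combining independently: A+, B+, AB+.

A+, B+, AB+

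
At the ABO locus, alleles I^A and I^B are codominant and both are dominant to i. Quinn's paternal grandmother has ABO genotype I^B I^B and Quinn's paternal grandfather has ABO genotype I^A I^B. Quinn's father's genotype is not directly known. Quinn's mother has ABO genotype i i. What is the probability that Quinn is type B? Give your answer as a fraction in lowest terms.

Quinn's father's ABO genotype from I^B I^B × I^A I^B: 1/2 I^A I^B, 1/2 I^B I^B.
Crossing each possibility with the mother i i and summing P(type B): 1/2·1/2 + 1/2·1 = 3/4.

3/4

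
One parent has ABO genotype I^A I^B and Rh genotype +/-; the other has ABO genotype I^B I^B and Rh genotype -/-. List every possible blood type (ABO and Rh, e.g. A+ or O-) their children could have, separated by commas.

B+, B-, AB+, AB-

Gametes from I^A I^B × I^B I^B give offspring ABO genotypes I^A I^B, I^B I^B, i.e. phenotypes B, AB.
Rh cross +/- × -/- → phenotypes Rh+, Rh-.
Combining independently: B+, B-, AB+, AB-.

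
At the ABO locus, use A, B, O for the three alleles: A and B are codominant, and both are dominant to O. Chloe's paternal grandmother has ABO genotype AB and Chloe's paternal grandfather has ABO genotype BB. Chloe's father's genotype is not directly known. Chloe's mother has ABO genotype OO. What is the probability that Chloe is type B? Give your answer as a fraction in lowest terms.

Chloe's father's ABO genotype from AB × BB: 1/2 AB, 1/2 BB.
Crossing each possibility with the mother OO and summing P(type B): 1/2·1/2 + 1/2·1 = 3/4.

3/4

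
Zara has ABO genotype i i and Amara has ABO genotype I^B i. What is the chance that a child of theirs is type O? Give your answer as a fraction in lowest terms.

ABO cross i i × I^B i → offspring phenotypes: 1/2 O, 1/2 B.
So P(type O) = 1/2.

1/2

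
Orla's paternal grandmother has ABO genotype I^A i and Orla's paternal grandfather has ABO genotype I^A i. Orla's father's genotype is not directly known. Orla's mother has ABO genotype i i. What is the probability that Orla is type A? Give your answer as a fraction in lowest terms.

1/2

Orla's father's ABO genotype from I^A i × I^A i: 1/4 I^A I^A, 1/2 I^A i, 1/4 i i.
Crossing each possibility with the mother i i and summing P(type A): 1/4·1 + 1/2·1/2 + 1/4·0 = 1/2.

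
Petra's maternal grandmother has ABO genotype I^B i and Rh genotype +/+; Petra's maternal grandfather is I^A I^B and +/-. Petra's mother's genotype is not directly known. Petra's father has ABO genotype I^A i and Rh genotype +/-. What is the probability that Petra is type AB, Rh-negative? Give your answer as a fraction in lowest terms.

1/32

Petra's mother's ABO genotype from I^B i × I^A I^B: 1/4 I^A I^B, 1/4 I^A i, 1/4 I^B I^B, 1/4 I^B i.
Crossing each possibility with the father I^A i and summing P(type AB): 1/4·1/4 + 1/4·0 + 1/4·1/2 + 1/4·1/4 = 1/4.
Similarly for Rh via the mother's Rh distribution: P(Rh-) = 1/8.
Independent loci: 1/4 × 1/8 = 1/32.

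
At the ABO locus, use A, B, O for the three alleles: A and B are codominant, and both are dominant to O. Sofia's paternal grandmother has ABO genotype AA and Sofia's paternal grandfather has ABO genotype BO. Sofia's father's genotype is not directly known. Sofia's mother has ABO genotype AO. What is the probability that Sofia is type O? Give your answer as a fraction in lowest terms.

Sofia's father's ABO genotype from AA × BO: 1/2 AB, 1/2 AO.
Crossing each possibility with the mother AO and summing P(type O): 1/2·0 + 1/2·1/4 = 1/8.

1/8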